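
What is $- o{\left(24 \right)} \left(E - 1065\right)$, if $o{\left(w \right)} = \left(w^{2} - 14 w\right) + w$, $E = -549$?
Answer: $426096$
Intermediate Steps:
$o{\left(w \right)} = w^{2} - 13 w$
$- o{\left(24 \right)} \left(E - 1065\right) = - 24 \left(-13 + 24\right) \left(-549 - 1065\right) = - 24 \cdot 11 \left(-1614\right) = \left(-1\right) 264 \left(-1614\right) = \left(-264\right) \left(-1614\right) = 426096$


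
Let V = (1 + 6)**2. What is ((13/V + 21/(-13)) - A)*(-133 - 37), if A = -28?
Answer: -2885920/637 ≈ -4530.5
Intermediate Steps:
V = 49 (V = 7**2 = 49)
((13/V + 21/(-13)) - A)*(-133 - 37) = ((13/49 + 21/(-13)) - 1*(-28))*(-133 - 37) = ((13*(1/49) + 21*(-1/13)) + 28)*(-170) = ((13/49 - 21/13) + 28)*(-170) = (-860/637 + 28)*(-170) = (16976/637)*(-170) = -2885920/637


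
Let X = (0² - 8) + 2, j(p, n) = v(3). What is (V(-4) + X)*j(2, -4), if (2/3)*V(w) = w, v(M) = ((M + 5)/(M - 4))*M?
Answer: 288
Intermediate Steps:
v(M) = M*(5 + M)/(-4 + M) (v(M) = ((5 + M)/(-4 + M))*M = M*(5 + M)/(-4 + M))
j(p, n) = -24 (j(p, n) = 3*(5 + 3)/(-4 + 3) = 3*8/(-1) = 3*(-1)*8 = -24)
V(w) = 3*w/2
X = -6 (X = (0 - 8) + 2 = -8 + 2 = -6)
(V(-4) + X)*j(2, -4) = ((3/2)*(-4) - 6)*(-24) = (-6 - 6)*(-24) = -12*(-24) = 288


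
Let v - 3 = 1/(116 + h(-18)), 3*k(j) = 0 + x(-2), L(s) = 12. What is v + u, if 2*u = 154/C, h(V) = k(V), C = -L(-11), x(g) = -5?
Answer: -14027/4116 ≈ -3.4079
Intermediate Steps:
k(j) = -5/3 (k(j) = (0 - 5)/3 = (⅓)*(-5) = -5/3)
C = -12 (C = -1*12 = -12)
h(V) = -5/3
u = -77/12 (u = (154/(-12))/2 = (154*(-1/12))/2 = (½)*(-77/6) = -77/12 ≈ -6.4167)
v = 1032/343 (v = 3 + 1/(116 - 5/3) = 3 + 1/(343/3) = 3 + 3/343 = 1032/343 ≈ 3.0087)
v + u = 1032/343 - 77/12 = -14027/4116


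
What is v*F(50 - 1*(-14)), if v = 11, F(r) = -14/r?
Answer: -77/32 ≈ -2.4063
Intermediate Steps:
v*F(50 - 1*(-14)) = 11*(-14/(50 - 1*(-14))) = 11*(-14/(50 + 14)) = 11*(-14/64) = 11*(-14*1/64) = 11*(-7/32) = -77/32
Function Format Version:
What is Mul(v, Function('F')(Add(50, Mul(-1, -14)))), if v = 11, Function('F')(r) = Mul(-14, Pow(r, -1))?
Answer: Rational(-77, 32) ≈ -2.4063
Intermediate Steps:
Mul(v, Function('F')(Add(50, Mul(-1, -14)))) = Mul(11, Mul(-14, Pow(Add(50, Mul(-1, -14)), -1))) = Mul(11, Mul(-14, Pow(Add(50, 14), -1))) = Mul(11, Mul(-14, Pow(64, -1))) = Mul(11, Mul(-14, Rational(1, 64))) = Mul(11, Rational(-7, 32)) = Rational(-77, 32)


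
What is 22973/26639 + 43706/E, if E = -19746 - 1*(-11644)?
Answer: -489078444/107914589 ≈ -4.5321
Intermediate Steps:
E = -8102 (E = -19746 + 11644 = -8102)
22973/26639 + 43706/E = 22973/26639 + 43706/(-8102) = 22973*(1/26639) + 43706*(-1/8102) = 22973/26639 - 21853/4051 = -489078444/107914589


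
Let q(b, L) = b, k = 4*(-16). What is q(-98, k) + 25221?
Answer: 25123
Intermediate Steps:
k = -64
q(-98, k) + 25221 = -98 + 25221 = 25123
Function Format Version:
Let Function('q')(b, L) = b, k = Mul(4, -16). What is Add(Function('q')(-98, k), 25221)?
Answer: 25123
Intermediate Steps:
k = -64
Add(Function('q')(-98, k), 25221) = Add(-98, 25221) = 25123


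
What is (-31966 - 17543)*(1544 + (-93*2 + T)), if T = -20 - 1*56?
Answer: -63470538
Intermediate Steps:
T = -76 (T = -20 - 56 = -76)
(-31966 - 17543)*(1544 + (-93*2 + T)) = (-31966 - 17543)*(1544 + (-93*2 - 76)) = -49509*(1544 + (-186 - 76)) = -49509*(1544 - 262) = -49509*1282 = -63470538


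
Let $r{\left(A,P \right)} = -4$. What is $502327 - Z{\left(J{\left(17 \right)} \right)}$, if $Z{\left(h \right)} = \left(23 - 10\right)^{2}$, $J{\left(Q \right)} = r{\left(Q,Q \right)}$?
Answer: $502158$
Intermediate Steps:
$J{\left(Q \right)} = -4$
$Z{\left(h \right)} = 169$ ($Z{\left(h \right)} = 13^{2} = 169$)
$502327 - Z{\left(J{\left(17 \right)} \right)} = 502327 - 169 = 502158$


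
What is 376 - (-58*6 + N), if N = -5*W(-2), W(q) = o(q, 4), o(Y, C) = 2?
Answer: 734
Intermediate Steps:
W(q) = 2
N = -10 (N = -5*2 = -10)
376 - (-58*6 + N) = 376 - (-58*6 - 10) = 376 - (-29*12 - 10) = 376 - (-348 - 10) = 376 - 1*(-358) = 376 + 358 = 734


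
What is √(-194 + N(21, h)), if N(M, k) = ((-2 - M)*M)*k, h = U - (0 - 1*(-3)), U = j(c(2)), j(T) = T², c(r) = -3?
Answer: 2*I*√773 ≈ 55.606*I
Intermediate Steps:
U = 9 (U = (-3)² = 9)
h = 6 (h = 9 - (0 - 1*(-3)) = 9 - (0 + 3) = 9 - 1*3 = 9 - 3 = 6)
N(M, k) = M*k*(-2 - M) (N(M, k) = (M*(-2 - M))*k = M*k*(-2 - M))
√(-194 + N(21, h)) = √(-194 - 1*21*6*(2 + 21)) = √(-194 - 1*21*6*23) = √(-194 - 2898) = √(-3092) = 2*I*√773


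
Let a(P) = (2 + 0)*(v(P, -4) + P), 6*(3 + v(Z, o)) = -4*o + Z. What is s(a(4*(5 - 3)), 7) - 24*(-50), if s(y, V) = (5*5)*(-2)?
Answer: 1150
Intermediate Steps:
v(Z, o) = -3 - 2*o/3 + Z/6 (v(Z, o) = -3 + (-4*o + Z)/6 = -3 + (Z - 4*o)/6 = -3 + (-2*o/3 + Z/6) = -3 - 2*o/3 + Z/6)
a(P) = -2/3 + 7*P/3 (a(P) = (2 + 0)*((-3 - 2/3*(-4) + P/6) + P) = 2*((-3 + 8/3 + P/6) + P) = 2*((-1/3 + P/6) + P) = 2*(-1/3 + 7*P/6) = -2/3 + 7*P/3)
s(y, V) = -50 (s(y, V) = 25*(-2) = -50)
s(a(4*(5 - 3)), 7) - 24*(-50) = -50 - 24*(-50) = -50 + 1200 = 1150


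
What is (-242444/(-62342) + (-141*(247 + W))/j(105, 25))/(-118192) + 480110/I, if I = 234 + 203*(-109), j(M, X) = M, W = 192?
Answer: -8842018854471973/403286884404880 ≈ -21.925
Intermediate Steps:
I = -21893 (I = 234 - 22127 = -21893)
(-242444/(-62342) + (-141*(247 + W))/j(105, 25))/(-118192) + 480110/I = (-242444/(-62342) - 141*(247 + 192)/105)/(-118192) + 480110/(-21893) = (-242444*(-1/62342) - 141*439*(1/105))*(-1/118192) + 480110*(-1/21893) = (121222/31171 - 61899*1/105)*(-1/118192) - 480110/21893 = (121222/31171 - 20633/35)*(-1/118192) - 480110/21893 = -91272639/155855*(-1/118192) - 480110/21893 = 91272639/18420814160 - 480110/21893 = -8842018854471973/403286884404880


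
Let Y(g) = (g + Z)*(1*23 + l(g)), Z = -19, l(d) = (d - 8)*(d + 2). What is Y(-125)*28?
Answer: -66052224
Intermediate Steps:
l(d) = (-8 + d)*(2 + d)
Y(g) = (-19 + g)*(7 + g² - 6*g) (Y(g) = (g - 19)*(1*23 + (-16 + g² - 6*g)) = (-19 + g)*(23 + (-16 + g² - 6*g)) = (-19 + g)*(7 + g² - 6*g))
Y(-125)*28 = (-133 + (-125)³ - 25*(-125)² + 121*(-125))*28 = (-133 - 1953125 - 25*15625 - 15125)*28 = (-133 - 1953125 - 390625 - 15125)*28 = -2359008*28 = -66052224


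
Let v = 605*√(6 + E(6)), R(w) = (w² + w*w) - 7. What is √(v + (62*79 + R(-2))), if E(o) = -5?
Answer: 8*√86 ≈ 74.189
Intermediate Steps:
R(w) = -7 + 2*w² (R(w) = (w² + w²) - 7 = 2*w² - 7 = -7 + 2*w²)
v = 605 (v = 605*√(6 - 5) = 605*√1 = 605*1 = 605)
√(v + (62*79 + R(-2))) = √(605 + (62*79 + (-7 + 2*(-2)²))) = √(605 + (4898 + (-7 + 2*4))) = √(605 + (4898 + (-7 + 8))) = √(605 + (4898 + 1)) = √(605 + 4899) = √5504 = 8*√86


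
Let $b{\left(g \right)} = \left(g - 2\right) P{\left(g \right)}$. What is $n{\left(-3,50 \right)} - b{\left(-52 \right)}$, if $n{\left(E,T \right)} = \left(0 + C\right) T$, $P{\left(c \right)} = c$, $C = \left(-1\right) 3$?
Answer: $-2958$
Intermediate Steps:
$C = -3$
$n{\left(E,T \right)} = - 3 T$ ($n{\left(E,T \right)} = \left(0 - 3\right) T = - 3 T$)
$b{\left(g \right)} = g \left(-2 + g\right)$ ($b{\left(g \right)} = \left(g - 2\right) g = \left(-2 + g\right) g = g \left(-2 + g\right)$)
$n{\left(-3,50 \right)} - b{\left(-52 \right)} = \left(-3\right) 50 - - 52 \left(-2 - 52\right) = -150 - \left(-52\right) \left(-54\right) = -150 - 2808 = -2958$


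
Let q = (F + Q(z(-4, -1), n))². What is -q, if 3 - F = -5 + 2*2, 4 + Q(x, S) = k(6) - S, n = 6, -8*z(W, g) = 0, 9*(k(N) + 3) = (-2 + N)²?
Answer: -4225/81 ≈ -52.161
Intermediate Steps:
k(N) = -3 + (-2 + N)²/9
z(W, g) = 0 (z(W, g) = -⅛*0 = 0)
Q(x, S) = -47/9 - S (Q(x, S) = -4 + ((-3 + (-2 + 6)²/9) - S) = -4 + ((-3 + (⅑)*4²) - S) = -4 + ((-3 + (⅑)*16) - S) = -4 + ((-3 + 16/9) - S) = -4 + (-11/9 - S) = -47/9 - S)
F = 4 (F = 3 - (-5 + 2*2) = 3 - (-5 + 4) = 3 - 1*(-1) = 3 + 1 = 4)
q = 4225/81 (q = (4 + (-47/9 - 1*6))² = (4 + (-47/9 - 6))² = (4 - 101/9)² = (-65/9)² = 4225/81 ≈ 52.161)
-q = -1*4225/81 = -4225/81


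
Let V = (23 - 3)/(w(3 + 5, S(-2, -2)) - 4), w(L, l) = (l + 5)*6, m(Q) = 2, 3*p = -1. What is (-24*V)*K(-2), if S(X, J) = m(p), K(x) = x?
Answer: 480/19 ≈ 25.263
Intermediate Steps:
p = -⅓ (p = (⅓)*(-1) = -⅓ ≈ -0.33333)
S(X, J) = 2
w(L, l) = 30 + 6*l (w(L, l) = (5 + l)*6 = 30 + 6*l)
V = 10/19 (V = (23 - 3)/((30 + 6*2) - 4) = 20/((30 + 12) - 4) = 20/(42 - 4) = 20/38 = 20*(1/38) = 10/19 ≈ 0.52632)
(-24*V)*K(-2) = -24*10/19*(-2) = -240/19*(-2) = 480/19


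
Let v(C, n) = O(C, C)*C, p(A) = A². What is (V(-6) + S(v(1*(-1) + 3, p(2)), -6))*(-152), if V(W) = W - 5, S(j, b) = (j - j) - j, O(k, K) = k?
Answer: 2280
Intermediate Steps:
v(C, n) = C² (v(C, n) = C*C = C²)
S(j, b) = -j (S(j, b) = 0 - j = -j)
V(W) = -5 + W
(V(-6) + S(v(1*(-1) + 3, p(2)), -6))*(-152) = ((-5 - 6) - (1*(-1) + 3)²)*(-152) = (-11 - (-1 + 3)²)*(-152) = (-11 - 1*2²)*(-152) = (-11 - 1*4)*(-152) = (-11 - 4)*(-152) = -15*(-152) = 2280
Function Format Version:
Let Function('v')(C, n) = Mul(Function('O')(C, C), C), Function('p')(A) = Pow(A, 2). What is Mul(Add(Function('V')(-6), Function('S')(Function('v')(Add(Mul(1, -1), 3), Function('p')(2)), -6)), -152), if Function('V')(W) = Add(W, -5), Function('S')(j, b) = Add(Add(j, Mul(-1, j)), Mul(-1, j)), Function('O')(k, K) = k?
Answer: 2280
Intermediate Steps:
Function('v')(C, n) = Pow(C, 2) (Function('v')(C, n) = Mul(C, C) = Pow(C, 2))
Function('S')(j, b) = Mul(-1, j) (Function('S')(j, b) = Add(0, Mul(-1, j)) = Mul(-1, j))
Function('V')(W) = Add(-5, W)
Mul(Add(Function('V')(-6), Function('S')(Function('v')(Add(Mul(1, -1), 3), Function('p')(2)), -6)), -152) = Mul(Add(Add(-5, -6), Mul(-1, Pow(Add(Mul(1, -1), 3), 2))), -152) = Mul(Add(-11, Mul(-1, Pow(Add(-1, 3), 2))), -152) = Mul(Add(-11, Mul(-1, Pow(2, 2))), -152) = Mul(Add(-11, Mul(-1, 4)), -152) = Mul(Add(-11, -4), -152) = Mul(-15, -152) = 2280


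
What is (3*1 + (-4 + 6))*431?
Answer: 2155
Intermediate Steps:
(3*1 + (-4 + 6))*431 = (3 + 2)*431 = 5*431 = 2155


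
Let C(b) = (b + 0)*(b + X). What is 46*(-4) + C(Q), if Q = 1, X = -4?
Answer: -187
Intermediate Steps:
C(b) = b*(-4 + b) (C(b) = (b + 0)*(b - 4) = b*(-4 + b))
46*(-4) + C(Q) = 46*(-4) + 1*(-4 + 1) = -184 + 1*(-3) = -184 - 3 = -187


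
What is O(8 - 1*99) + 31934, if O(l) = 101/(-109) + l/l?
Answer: 3480814/109 ≈ 31934.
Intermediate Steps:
O(l) = 8/109 (O(l) = 101*(-1/109) + 1 = -101/109 + 1 = 8/109)
O(8 - 1*99) + 31934 = 8/109 + 31934 = 3480814/109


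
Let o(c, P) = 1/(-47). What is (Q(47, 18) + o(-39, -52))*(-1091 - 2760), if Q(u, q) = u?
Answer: -8503008/47 ≈ -1.8092e+5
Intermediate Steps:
o(c, P) = -1/47
(Q(47, 18) + o(-39, -52))*(-1091 - 2760) = (47 - 1/47)*(-1091 - 2760) = (2208/47)*(-3851) = -8503008/47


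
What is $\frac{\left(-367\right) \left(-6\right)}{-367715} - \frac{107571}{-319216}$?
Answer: $\frac{38852556633}{117380511440} \approx 0.331$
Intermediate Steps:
$\frac{\left(-367\right) \left(-6\right)}{-367715} - \frac{107571}{-319216} = 2202 \left(- \frac{1}{367715}\right) - - \frac{107571}{319216} = - \frac{2202}{367715} + \frac{107571}{319216} = \frac{38852556633}{117380511440}$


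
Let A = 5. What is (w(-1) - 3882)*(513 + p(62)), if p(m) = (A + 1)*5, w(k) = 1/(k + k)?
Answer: -4216395/2 ≈ -2.1082e+6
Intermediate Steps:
w(k) = 1/(2*k)
p(m) = 30 (p(m) = (5 + 1)*5 = 6*5 = 30)
(w(-1) - 3882)*(513 + p(62)) = ((½)/(-1) - 3882)*(513 + 30) = ((½)*(-1) - 3882)*543 = (-½ - 3882)*543 = -7765/2*543 = -4216395/2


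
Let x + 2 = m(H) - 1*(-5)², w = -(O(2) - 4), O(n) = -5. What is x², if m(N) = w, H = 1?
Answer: 324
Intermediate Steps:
w = 9 (w = -(-5 - 4) = -1*(-9) = 9)
m(N) = 9
x = -18 (x = -2 + (9 - 1*(-5)²) = -2 + (9 - 1*25) = -2 + (9 - 25) = -2 - 16 = -18)
x² = (-18)² = 324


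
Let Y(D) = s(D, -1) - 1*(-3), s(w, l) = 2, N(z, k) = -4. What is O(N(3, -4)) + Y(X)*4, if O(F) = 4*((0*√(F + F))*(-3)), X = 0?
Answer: 20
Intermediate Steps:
O(F) = 0 (O(F) = 4*((0*√(2*F))*(-3)) = 4*((0*(√2*√F))*(-3)) = 4*(0*(-3)) = 4*0 = 0)
Y(D) = 5 (Y(D) = 2 - 1*(-3) = 2 + 3 = 5)
O(N(3, -4)) + Y(X)*4 = 0 + 5*4 = 0 + 20 = 20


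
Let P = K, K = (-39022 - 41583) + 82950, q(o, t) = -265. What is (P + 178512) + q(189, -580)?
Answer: 180592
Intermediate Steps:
K = 2345 (K = -80605 + 82950 = 2345)
P = 2345
(P + 178512) + q(189, -580) = (2345 + 178512) - 265 = 180857 - 265 = 180592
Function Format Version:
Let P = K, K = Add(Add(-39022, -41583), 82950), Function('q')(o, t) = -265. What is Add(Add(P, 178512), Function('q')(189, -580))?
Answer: 180592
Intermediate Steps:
K = 2345 (K = Add(-80605, 82950) = 2345)
P = 2345
Add(Add(P, 178512), Function('q')(189, -580)) = Add(Add(2345, 178512), -265) = Add(180857, -265) = 180592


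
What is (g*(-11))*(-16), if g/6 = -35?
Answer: -36960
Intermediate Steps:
g = -210 (g = 6*(-35) = -210)
(g*(-11))*(-16) = -210*(-11)*(-16) = 2310*(-16) = -36960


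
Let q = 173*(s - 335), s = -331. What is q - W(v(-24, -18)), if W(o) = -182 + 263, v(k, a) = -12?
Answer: -115299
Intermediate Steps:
q = -115218 (q = 173*(-331 - 335) = 173*(-666) = -115218)
W(o) = 81
q - W(v(-24, -18)) = -115218 - 1*81 = -115218 - 81 = -115299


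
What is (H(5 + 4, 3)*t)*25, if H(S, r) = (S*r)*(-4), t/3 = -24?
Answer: 194400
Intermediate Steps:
t = -72 (t = 3*(-24) = -72)
H(S, r) = -4*S*r
(H(5 + 4, 3)*t)*25 = (-4*(5 + 4)*3*(-72))*25 = (-4*9*3*(-72))*25 = -108*(-72)*25 = 7776*25 = 194400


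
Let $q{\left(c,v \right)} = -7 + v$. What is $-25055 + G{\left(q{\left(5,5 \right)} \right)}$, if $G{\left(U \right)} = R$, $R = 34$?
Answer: $-25021$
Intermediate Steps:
$G{\left(U \right)} = 34$
$-25055 + G{\left(q{\left(5,5 \right)} \right)} = -25055 + 34 = -25021$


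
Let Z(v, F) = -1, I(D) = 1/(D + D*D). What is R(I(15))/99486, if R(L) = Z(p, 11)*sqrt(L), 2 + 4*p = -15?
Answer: -sqrt(15)/5969160 ≈ -6.4883e-7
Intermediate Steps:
p = -17/4 (p = -1/2 + (1/4)*(-15) = -1/2 - 15/4 = -17/4 ≈ -4.2500)
I(D) = 1/(D + D**2)
R(L) = -sqrt(L)
R(I(15))/99486 = -sqrt(1/(15*(1 + 15)))/99486 = -sqrt((1/15)/16)*(1/99486) = -sqrt((1/15)*(1/16))*(1/99486) = -sqrt(1/240)*(1/99486) = -sqrt(15)/60*(1/99486) = -sqrt(15)/5969160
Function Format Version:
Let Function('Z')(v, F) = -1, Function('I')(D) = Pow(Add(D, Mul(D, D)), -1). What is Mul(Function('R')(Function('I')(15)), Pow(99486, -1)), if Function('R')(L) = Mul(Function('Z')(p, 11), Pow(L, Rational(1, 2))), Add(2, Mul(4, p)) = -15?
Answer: Mul(Rational(-1, 5969160), Pow(15, Rational(1, 2))) ≈ -6.4883e-7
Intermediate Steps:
p = Rational(-17, 4) (p = Add(Rational(-1, 2), Mul(Rational(1, 4), -15)) = Add(Rational(-1, 2), Rational(-15, 4)) = Rational(-17, 4) ≈ -4.2500)
Function('I')(D) = Pow(Add(D, Pow(D, 2)), -1)
Function('R')(L) = Mul(-1, Pow(L, Rational(1, 2)))
Mul(Function('R')(Function('I')(15)), Pow(99486, -1)) = Mul(Mul(-1, Pow(Mul(Pow(15, -1), Pow(Add(1, 15), -1)), Rational(1, 2))), Pow(99486, -1)) = Mul(Mul(-1, Pow(Mul(Rational(1, 15), Pow(16, -1)), Rational(1, 2))), Rational(1, 99486)) = Mul(Mul(-1, Pow(Mul(Rational(1, 15), Rational(1, 16)), Rational(1, 2))), Rational(1, 99486)) = Mul(Mul(-1, Pow(Rational(1, 240), Rational(1, 2))), Rational(1, 99486)) = Mul(Mul(-1, Mul(Rational(1, 60), Pow(15, Rational(1, 2)))), Rational(1, 99486)) = Mul(Mul(Rational(-1, 60), Pow(15, Rational(1, 2))), Rational(1, 99486)) = Mul(Rational(-1, 5969160), Pow(15, Rational(1, 2)))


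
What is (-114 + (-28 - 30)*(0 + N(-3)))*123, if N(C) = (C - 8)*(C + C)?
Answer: -484866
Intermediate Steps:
N(C) = 2*C*(-8 + C) (N(C) = (-8 + C)*(2*C) = 2*C*(-8 + C))
(-114 + (-28 - 30)*(0 + N(-3)))*123 = (-114 + (-28 - 30)*(0 + 2*(-3)*(-8 - 3)))*123 = (-114 - 58*(0 + 2*(-3)*(-11)))*123 = (-114 - 58*(0 + 66))*123 = (-114 - 58*66)*123 = (-114 - 3828)*123 = -3942*123 = -484866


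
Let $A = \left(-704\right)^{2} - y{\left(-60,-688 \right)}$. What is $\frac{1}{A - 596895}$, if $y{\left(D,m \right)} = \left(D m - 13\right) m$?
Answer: $\frac{1}{28290417} \approx 3.5348 \cdot 10^{-8}$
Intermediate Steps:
$y{\left(D,m \right)} = m \left(-13 + D m\right)$ ($y{\left(D,m \right)} = \left(-13 + D m\right) m = m \left(-13 + D m\right)$)
$A = 28887312$ ($A = \left(-704\right)^{2} - - 688 \left(-13 - -41280\right) = 495616 - - 688 \left(-13 + 41280\right) = 495616 - \left(-688\right) 41267 = 495616 - -28391696 = 495616 + 28391696 = 28887312$)
$\frac{1}{A - 596895} = \frac{1}{28887312 - 596895} = \frac{1}{28290417}$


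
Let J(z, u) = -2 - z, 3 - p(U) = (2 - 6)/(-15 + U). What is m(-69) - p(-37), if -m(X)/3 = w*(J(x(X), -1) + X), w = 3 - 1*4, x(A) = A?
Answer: -116/13 ≈ -8.9231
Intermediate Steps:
p(U) = 3 + 4/(-15 + U) (p(U) = 3 - (2 - 6)/(-15 + U) = 3 - (-4)/(-15 + U) = 3 + 4/(-15 + U))
w = -1 (w = 3 - 4 = -1)
m(X) = -6 (m(X) = -(-3)*((-2 - X) + X) = -(-3)*(-2) = -3*2 = -6)
m(-69) - p(-37) = -6 - (-41 + 3*(-37))/(-15 - 37) = -6 - (-41 - 111)/(-52) = -6 - (-1)*(-152)/52 = -6 - 1*38/13 = -6 - 38/13 = -116/13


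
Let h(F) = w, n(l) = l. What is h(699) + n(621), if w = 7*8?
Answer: 677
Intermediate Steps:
w = 56
h(F) = 56
h(699) + n(621) = 56 + 621 = 677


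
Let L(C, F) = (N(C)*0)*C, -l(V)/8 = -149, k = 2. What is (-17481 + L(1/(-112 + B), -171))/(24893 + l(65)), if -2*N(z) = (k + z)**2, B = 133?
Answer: -5827/8695 ≈ -0.67016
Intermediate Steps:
N(z) = -(2 + z)**2/2
l(V) = 1192 (l(V) = -8*(-149) = 1192)
L(C, F) = 0 (L(C, F) = (-(2 + C)**2/2*0)*C = 0*C = 0)
(-17481 + L(1/(-112 + B), -171))/(24893 + l(65)) = (-17481 + 0)/(24893 + 1192) = -17481/26085 = -17481*1/26085 = -5827/8695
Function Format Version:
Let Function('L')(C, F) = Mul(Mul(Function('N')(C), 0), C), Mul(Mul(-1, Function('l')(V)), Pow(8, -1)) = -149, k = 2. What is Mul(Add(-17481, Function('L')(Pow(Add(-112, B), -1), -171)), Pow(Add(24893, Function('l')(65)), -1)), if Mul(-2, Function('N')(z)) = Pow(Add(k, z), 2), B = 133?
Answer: Rational(-5827, 8695) ≈ -0.67016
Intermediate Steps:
Function('N')(z) = Mul(Rational(-1, 2), Pow(Add(2, z), 2))
Function('l')(V) = 1192 (Function('l')(V) = Mul(-8, -149) = 1192)
Function('L')(C, F) = 0 (Function('L')(C, F) = Mul(Mul(Mul(Rational(-1, 2), Pow(Add(2, C), 2)), 0), C) = Mul(0, C) = 0)
Mul(Add(-17481, Function('L')(Pow(Add(-112, B), -1), -171)), Pow(Add(24893, Function('l')(65)), -1)) = Mul(Add(-17481, 0), Pow(Add(24893, 1192), -1)) = Mul(-17481, Pow(26085, -1)) = Mul(-17481, Rational(1, 26085)) = Rational(-5827, 8695)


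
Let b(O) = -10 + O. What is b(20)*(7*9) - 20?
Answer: 610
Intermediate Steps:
b(20)*(7*9) - 20 = (-10 + 20)*(7*9) - 20 = 10*63 - 20 = 630 - 20 = 610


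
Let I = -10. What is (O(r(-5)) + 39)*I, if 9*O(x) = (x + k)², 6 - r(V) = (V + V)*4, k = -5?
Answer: -20320/9 ≈ -2257.8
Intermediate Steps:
r(V) = 6 - 8*V (r(V) = 6 - (V + V)*4 = 6 - 2*V*4 = 6 - 8*V)
O(x) = (-5 + x)²/9 (O(x) = (x - 5)²/9 = (-5 + x)²/9)
(O(r(-5)) + 39)*I = ((-5 + (6 - 8*(-5)))²/9 + 39)*(-10) = ((-5 + (6 + 40))²/9 + 39)*(-10) = ((-5 + 46)²/9 + 39)*(-10) = ((⅑)*41² + 39)*(-10) = ((⅑)*1681 + 39)*(-10) = (1681/9 + 39)*(-10) = (2032/9)*(-10) = -20320/9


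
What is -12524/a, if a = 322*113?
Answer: -6262/18193 ≈ -0.34420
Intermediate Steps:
a = 36386
-12524/a = -12524/36386 = -12524*1/36386 = -6262/18193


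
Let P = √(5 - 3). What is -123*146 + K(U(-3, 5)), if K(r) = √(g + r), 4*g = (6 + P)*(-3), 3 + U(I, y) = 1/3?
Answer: -17958 + I*√(258 + 27*√2)/6 ≈ -17958.0 + 2.8683*I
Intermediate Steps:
P = √2 ≈ 1.4142
U(I, y) = -8/3 (U(I, y) = -3 + 1/3 = -3 + ⅓ = -8/3)
g = -9/2 - 3*√2/4 (g = ((6 + √2)*(-3))/4 = (-18 - 3*√2)/4 = -9/2 - 3*√2/4 ≈ -5.5607)
K(r) = √(-9/2 + r - 3*√2/4) (K(r) = √((-9/2 - 3*√2/4) + r) = √(-9/2 + r - 3*√2/4))
-123*146 + K(U(-3, 5)) = -123*146 + √(-18 - 3*√2 + 4*(-8/3))/2 = -17958 + √(-18 - 3*√2 - 32/3)/2 = -17958 + √(-86/3 - 3*√2)/2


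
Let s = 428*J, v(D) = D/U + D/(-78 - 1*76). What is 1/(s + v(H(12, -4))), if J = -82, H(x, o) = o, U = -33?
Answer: -231/8107142 ≈ -2.8493e-5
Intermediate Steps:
v(D) = -17*D/462 (v(D) = D/(-33) + D/(-78 - 1*76) = D*(-1/33) + D/(-78 - 76) = -D/33 + D/(-154) = -D/33 + D*(-1/154) = -D/33 - D/154 = -17*D/462)
s = -35096 (s = 428*(-82) = -35096)
1/(s + v(H(12, -4))) = 1/(-35096 - 17/462*(-4)) = 1/(-35096 + 34/231) = 1/(-8107142/231) = -231/8107142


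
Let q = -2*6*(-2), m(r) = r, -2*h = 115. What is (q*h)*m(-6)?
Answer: 8280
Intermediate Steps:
h = -115/2 (h = -½*115 = -115/2 ≈ -57.500)
q = 24 (q = -12*(-2) = 24)
(q*h)*m(-6) = (24*(-115/2))*(-6) = -1380*(-6) = 8280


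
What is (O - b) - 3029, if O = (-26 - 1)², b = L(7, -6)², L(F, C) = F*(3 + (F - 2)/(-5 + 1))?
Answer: -39201/16 ≈ -2450.1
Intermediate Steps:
L(F, C) = F*(7/2 - F/4) (L(F, C) = F*(3 + (-2 + F)/(-4)) = F*(3 + (-2 + F)*(-¼)) = F*(3 + (½ - F/4)) = F*(7/2 - F/4))
b = 2401/16 (b = ((¼)*7*(14 - 1*7))² = ((¼)*7*(14 - 7))² = ((¼)*7*7)² = (49/4)² = 2401/16 ≈ 150.06)
O = 729 (O = (-27)² = 729)
(O - b) - 3029 = (729 - 1*2401/16) - 3029 = (729 - 2401/16) - 3029 = 9263/16 - 3029 = -39201/16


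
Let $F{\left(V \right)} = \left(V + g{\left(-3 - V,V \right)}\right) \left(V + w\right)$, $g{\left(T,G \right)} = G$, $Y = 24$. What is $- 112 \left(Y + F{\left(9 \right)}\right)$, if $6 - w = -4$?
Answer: $-40992$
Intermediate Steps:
$w = 10$ ($w = 6 - -4 = 6 + 4 = 10$)
$F{\left(V \right)} = 2 V \left(10 + V\right)$ ($F{\left(V \right)} = \left(V + V\right) \left(V + 10\right) = 2 V \left(10 + V\right)$)
$- 112 \left(Y + F{\left(9 \right)}\right) = - 112 \left(24 + 2 \cdot 9 \left(10 + 9\right)\right) = - 112 \left(24 + 2 \cdot 9 \cdot 19\right) = - 112 \left(24 + 342\right) = \left(-112\right) 366 = -40992$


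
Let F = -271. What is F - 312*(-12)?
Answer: 3473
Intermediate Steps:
F - 312*(-12) = -271 - 312*(-12) = -271 + 3744 = 3473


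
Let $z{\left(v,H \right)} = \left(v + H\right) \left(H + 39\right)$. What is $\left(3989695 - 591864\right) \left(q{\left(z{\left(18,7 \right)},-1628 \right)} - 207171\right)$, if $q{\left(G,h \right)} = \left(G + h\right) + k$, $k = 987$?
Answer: $-702202550122$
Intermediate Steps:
$z{\left(v,H \right)} = \left(39 + H\right) \left(H + v\right)$ ($z{\left(v,H \right)} = \left(H + v\right) \left(39 + H\right) = \left(39 + H\right) \left(H + v\right)$)
$q{\left(G,h \right)} = 987 + G + h$ ($q{\left(G,h \right)} = \left(G + h\right) + 987 = 987 + G + h$)
$\left(3989695 - 591864\right) \left(q{\left(z{\left(18,7 \right)},-1628 \right)} - 207171\right) = \left(3989695 - 591864\right) \left(\left(987 + \left(7^{2} + 39 \cdot 7 + 39 \cdot 18 + 7 \cdot 18\right) - 1628\right) - 207171\right) = 3397831 \left(\left(987 + \left(49 + 273 + 702 + 126\right) - 1628\right) - 207171\right) = 3397831 \left(\left(987 + 1150 - 1628\right) + \left(-875121 + 667950\right)\right) = 3397831 \left(509 - 207171\right) = 3397831 \left(-206662\right) = -702202550122$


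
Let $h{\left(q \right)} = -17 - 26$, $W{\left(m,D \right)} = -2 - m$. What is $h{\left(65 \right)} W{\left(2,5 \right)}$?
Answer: $172$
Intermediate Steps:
$h{\left(q \right)} = -43$ ($h{\left(q \right)} = -17 - 26 = -43$)
$h{\left(65 \right)} W{\left(2,5 \right)} = - 43 \left(-2 - 2\right) = \left(-43\right) \left(-4\right) = 172$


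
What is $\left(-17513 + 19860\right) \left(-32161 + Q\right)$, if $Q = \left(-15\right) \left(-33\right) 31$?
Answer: $-39467152$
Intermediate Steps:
$Q = 15345$ ($Q = 495 \cdot 31 = 15345$)
$\left(-17513 + 19860\right) \left(-32161 + Q\right) = \left(-17513 + 19860\right) \left(-32161 + 15345\right) = 2347 \left(-16816\right) = -39467152$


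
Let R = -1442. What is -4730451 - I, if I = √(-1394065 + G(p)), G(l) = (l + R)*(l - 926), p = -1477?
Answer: -4730451 - 2*√1405073 ≈ -4.7328e+6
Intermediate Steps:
G(l) = (-1442 + l)*(-926 + l) (G(l) = (l - 1442)*(l - 926) = (-1442 + l)*(-926 + l))
I = 2*√1405073 (I = √(-1394065 + (1335292 + (-1477)² - 2368*(-1477))) = √(-1394065 + (1335292 + 2181529 + 3497536)) = √(-1394065 + 7014357) = √5620292 = 2*√1405073 ≈ 2370.7)
-4730451 - I = -4730451 - 2*√1405073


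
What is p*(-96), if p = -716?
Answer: 68736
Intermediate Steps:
p*(-96) = -716*(-96) = 68736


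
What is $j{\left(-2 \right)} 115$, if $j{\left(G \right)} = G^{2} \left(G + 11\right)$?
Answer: $4140$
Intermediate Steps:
$j{\left(G \right)} = G^{2} \left(11 + G\right)$
$j{\left(-2 \right)} 115 = \left(-2\right)^{2} \left(11 - 2\right) 115 = 4 \cdot 9 \cdot 115 = 36 \cdot 115 = 4140$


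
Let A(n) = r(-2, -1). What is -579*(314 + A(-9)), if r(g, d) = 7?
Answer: -185859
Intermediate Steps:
A(n) = 7
-579*(314 + A(-9)) = -579*(314 + 7) = -579*321 = -185859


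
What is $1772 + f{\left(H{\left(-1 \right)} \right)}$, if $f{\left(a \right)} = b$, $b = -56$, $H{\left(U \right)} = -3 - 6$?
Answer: $1716$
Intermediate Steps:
$H{\left(U \right)} = -9$ ($H{\left(U \right)} = -3 - 6 = -9$)
$f{\left(a \right)} = -56$
$1772 + f{\left(H{\left(-1 \right)} \right)} = 1772 - 56 = 1716$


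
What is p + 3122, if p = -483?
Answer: 2639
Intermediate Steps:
p + 3122 = -483 + 3122 = 2639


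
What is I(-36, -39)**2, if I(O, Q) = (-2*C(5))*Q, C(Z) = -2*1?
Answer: 24336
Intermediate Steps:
C(Z) = -2
I(O, Q) = 4*Q (I(O, Q) = (-2*(-2))*Q = 4*Q)
I(-36, -39)**2 = (4*(-39))**2 = (-156)**2 = 24336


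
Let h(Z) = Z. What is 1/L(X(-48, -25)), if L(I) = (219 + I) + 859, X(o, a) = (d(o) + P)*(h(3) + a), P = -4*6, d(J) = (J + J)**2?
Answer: -1/201146 ≈ -4.9715e-6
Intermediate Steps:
d(J) = 4*J**2 (d(J) = (2*J)**2 = 4*J**2)
P = -24
X(o, a) = (-24 + 4*o**2)*(3 + a) (X(o, a) = (4*o**2 - 24)*(3 + a) = (-24 + 4*o**2)*(3 + a))
L(I) = 1078 + I
1/L(X(-48, -25)) = 1/(1078 + (-72 - 24*(-25) + 12*(-48)**2 + 4*(-25)*(-48)**2)) = 1/(1078 + (-72 + 600 + 12*2304 + 4*(-25)*2304)) = 1/(1078 + (-72 + 600 + 27648 - 230400)) = 1/(1078 - 202224) = 1/(-201146) = -1/201146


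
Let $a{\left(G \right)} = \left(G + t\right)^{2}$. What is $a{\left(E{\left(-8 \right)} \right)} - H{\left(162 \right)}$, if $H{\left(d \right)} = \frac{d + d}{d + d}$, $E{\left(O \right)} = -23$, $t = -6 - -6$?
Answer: $528$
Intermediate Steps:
$t = 0$ ($t = -6 + 6 = 0$)
$H{\left(d \right)} = 1$ ($H{\left(d \right)} = \frac{2 d}{2 d} = 2 d \frac{1}{2 d} = 1$)
$a{\left(G \right)} = G^{2}$ ($a{\left(G \right)} = \left(G + 0\right)^{2} = G^{2}$)
$a{\left(E{\left(-8 \right)} \right)} - H{\left(162 \right)} = \left(-23\right)^{2} - 1 = 529 - 1 = 528$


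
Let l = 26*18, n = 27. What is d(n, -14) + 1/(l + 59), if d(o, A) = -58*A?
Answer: 427925/527 ≈ 812.00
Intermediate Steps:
l = 468
d(n, -14) + 1/(l + 59) = -58*(-14) + 1/(468 + 59) = 812 + 1/527 = 427925/527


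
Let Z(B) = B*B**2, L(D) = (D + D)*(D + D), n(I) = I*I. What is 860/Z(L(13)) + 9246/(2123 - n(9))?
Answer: 357029627627/78850751824 ≈ 4.5279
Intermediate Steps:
n(I) = I**2
L(D) = 4*D**2 (L(D) = (2*D)*(2*D) = 4*D**2)
Z(B) = B**3
860/Z(L(13)) + 9246/(2123 - n(9)) = 860/((4*13**2)**3) + 9246/(2123 - 1*9**2) = 860/((4*169)**3) + 9246/(2123 - 1*81) = 860/(676**3) + 9246/(2123 - 81) = 860/308915776 + 9246/2042 = 860*(1/308915776) + 9246*(1/2042) = 215/77228944 + 4623/1021 = 357029627627/78850751824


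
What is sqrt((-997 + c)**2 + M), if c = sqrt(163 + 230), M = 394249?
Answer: sqrt(1388651 - 1994*sqrt(393)) ≈ 1161.5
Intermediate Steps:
c = sqrt(393) ≈ 19.824
sqrt((-997 + c)**2 + M) = sqrt((-997 + sqrt(393))**2 + 394249) = sqrt(394249 + (-997 + sqrt(393))**2)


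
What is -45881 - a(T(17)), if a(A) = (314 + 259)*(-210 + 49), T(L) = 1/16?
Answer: 46372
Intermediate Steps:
T(L) = 1/16
a(A) = -92253 (a(A) = 573*(-161) = -92253)
-45881 - a(T(17)) = -45881 - 1*(-92253) = -45881 + 92253 = 46372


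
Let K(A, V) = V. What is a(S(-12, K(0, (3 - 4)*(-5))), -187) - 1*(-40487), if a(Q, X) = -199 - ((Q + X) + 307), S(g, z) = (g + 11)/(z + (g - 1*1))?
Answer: 321343/8 ≈ 40168.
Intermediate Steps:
S(g, z) = (11 + g)/(-1 + g + z) (S(g, z) = (11 + g)/(z + (g - 1)) = (11 + g)/(z + (-1 + g)) = (11 + g)/(-1 + g + z))
a(Q, X) = -506 - Q - X (a(Q, X) = -199 - (307 + Q + X) = -199 + (-307 - Q - X) = -506 - Q - X)
a(S(-12, K(0, (3 - 4)*(-5))), -187) - 1*(-40487) = (-506 - (11 - 12)/(-1 - 12 + (3 - 4)*(-5)) - 1*(-187)) - 1*(-40487) = (-506 - (-1)/(-1 - 12 - 1*(-5)) + 187) + 40487 = (-506 - (-1)/(-1 - 12 + 5) + 187) + 40487 = (-506 - (-1)/(-8) + 187) + 40487 = (-506 - (-1)*(-1)/8 + 187) + 40487 = (-506 - 1*⅛ + 187) + 40487 = (-506 - ⅛ + 187) + 40487 = -2553/8 + 40487 = 321343/8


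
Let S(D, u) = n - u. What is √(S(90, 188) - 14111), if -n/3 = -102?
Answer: I*√13993 ≈ 118.29*I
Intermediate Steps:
n = 306 (n = -3*(-102) = 306)
S(D, u) = 306 - u
√(S(90, 188) - 14111) = √((306 - 1*188) - 14111) = √((306 - 188) - 14111) = √(118 - 14111) = √(-13993) = I*√13993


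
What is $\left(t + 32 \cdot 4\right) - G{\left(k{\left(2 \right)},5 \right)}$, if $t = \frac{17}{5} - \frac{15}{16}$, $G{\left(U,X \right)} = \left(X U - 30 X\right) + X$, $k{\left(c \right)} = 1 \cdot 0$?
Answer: $\frac{22037}{80} \approx 275.46$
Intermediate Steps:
$k{\left(c \right)} = 0$
$G{\left(U,X \right)} = - 29 X + U X$ ($G{\left(U,X \right)} = \left(U X - 30 X\right) + X = \left(- 30 X + U X\right) + X = - 29 X + U X$)
$t = \frac{197}{80}$ ($t = 17 \cdot \frac{1}{5} - \frac{15}{16} = \frac{17}{5} - \frac{15}{16} = \frac{197}{80} \approx 2.4625$)
$\left(t + 32 \cdot 4\right) - G{\left(k{\left(2 \right)},5 \right)} = \left(\frac{197}{80} + 32 \cdot 4\right) - 5 \left(-29 + 0\right) = \left(\frac{197}{80} + 128\right) - 5 \left(-29\right) = \frac{10437}{80} - -145 = \frac{10437}{80} + 145 = \frac{22037}{80}$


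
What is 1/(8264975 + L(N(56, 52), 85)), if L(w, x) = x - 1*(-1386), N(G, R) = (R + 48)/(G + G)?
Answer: 1/8266446 ≈ 1.2097e-7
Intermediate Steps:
N(G, R) = (48 + R)/(2*G) (N(G, R) = (48 + R)/((2*G)) = (48 + R)*(1/(2*G)) = (48 + R)/(2*G))
L(w, x) = 1386 + x (L(w, x) = x + 1386 = 1386 + x)
1/(8264975 + L(N(56, 52), 85)) = 1/(8264975 + (1386 + 85)) = 1/(8264975 + 1471) = 1/8266446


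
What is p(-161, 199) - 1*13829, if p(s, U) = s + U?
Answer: -13791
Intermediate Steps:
p(s, U) = U + s
p(-161, 199) - 1*13829 = (199 - 161) - 1*13829 = 38 - 13829 = -13791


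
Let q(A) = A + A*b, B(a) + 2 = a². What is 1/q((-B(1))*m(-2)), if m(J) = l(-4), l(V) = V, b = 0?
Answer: -¼ ≈ -0.25000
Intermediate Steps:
B(a) = -2 + a²
m(J) = -4
q(A) = A (q(A) = A + A*0 = A + 0 = A)
1/q((-B(1))*m(-2)) = 1/(-(-2 + 1²)*(-4)) = 1/(-(-2 + 1)*(-4)) = 1/(-1*(-1)*(-4)) = 1/(1*(-4)) = 1/(-4) = -¼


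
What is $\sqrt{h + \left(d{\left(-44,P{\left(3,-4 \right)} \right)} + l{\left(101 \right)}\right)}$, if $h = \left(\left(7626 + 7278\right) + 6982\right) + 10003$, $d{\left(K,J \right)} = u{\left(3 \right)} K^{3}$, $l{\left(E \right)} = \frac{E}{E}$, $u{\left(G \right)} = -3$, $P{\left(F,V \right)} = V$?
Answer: $3 \sqrt{31938} \approx 536.14$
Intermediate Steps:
$l{\left(E \right)} = 1$
$d{\left(K,J \right)} = - 3 K^{3}$
$h = 31889$ ($h = \left(14904 + 6982\right) + 10003 = 21886 + 10003 = 31889$)
$\sqrt{h + \left(d{\left(-44,P{\left(3,-4 \right)} \right)} + l{\left(101 \right)}\right)} = \sqrt{31889 - \left(-1 + 3 \left(-44\right)^{3}\right)} = \sqrt{31889 + \left(\left(-3\right) \left(-85184\right) + 1\right)} = \sqrt{31889 + \left(255552 + 1\right)} = \sqrt{31889 + 255553} = \sqrt{287442} = 3 \sqrt{31938}$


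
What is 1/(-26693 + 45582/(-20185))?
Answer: -20185/538843787 ≈ -3.7460e-5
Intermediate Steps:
1/(-26693 + 45582/(-20185)) = 1/(-26693 + 45582*(-1/20185)) = 1/(-26693 - 45582/20185) = 1/(-538843787/20185) = -20185/538843787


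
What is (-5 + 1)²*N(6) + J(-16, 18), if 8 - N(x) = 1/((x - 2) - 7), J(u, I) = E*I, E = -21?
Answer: -734/3 ≈ -244.67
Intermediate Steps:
J(u, I) = -21*I
N(x) = 8 - 1/(-9 + x) (N(x) = 8 - 1/((x - 2) - 7) = 8 - 1/((-2 + x) - 7) = 8 - 1/(-9 + x))
(-5 + 1)²*N(6) + J(-16, 18) = (-5 + 1)²*((-73 + 8*6)/(-9 + 6)) - 21*18 = (-4)²*((-73 + 48)/(-3)) - 378 = 16*(-⅓*(-25)) - 378 = 16*(25/3) - 378 = 400/3 - 378 = -734/3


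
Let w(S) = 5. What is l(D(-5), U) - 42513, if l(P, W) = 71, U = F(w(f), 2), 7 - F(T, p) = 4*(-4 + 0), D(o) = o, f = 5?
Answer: -42442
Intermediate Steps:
F(T, p) = 23 (F(T, p) = 7 - 4*(-4 + 0) = 7 - 4*(-4) = 7 - 1*(-16) = 7 + 16 = 23)
U = 23
l(D(-5), U) - 42513 = 71 - 42513 = -42442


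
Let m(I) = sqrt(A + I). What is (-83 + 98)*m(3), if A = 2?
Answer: 15*sqrt(5) ≈ 33.541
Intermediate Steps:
m(I) = sqrt(2 + I)
(-83 + 98)*m(3) = (-83 + 98)*sqrt(2 + 3) = 15*sqrt(5)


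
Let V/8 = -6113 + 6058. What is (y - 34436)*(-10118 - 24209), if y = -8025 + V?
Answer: 1472662627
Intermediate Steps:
V = -440 (V = 8*(-6113 + 6058) = 8*(-55) = -440)
y = -8465 (y = -8025 - 440 = -8465)
(y - 34436)*(-10118 - 24209) = (-8465 - 34436)*(-10118 - 24209) = -42901*(-34327) = 1472662627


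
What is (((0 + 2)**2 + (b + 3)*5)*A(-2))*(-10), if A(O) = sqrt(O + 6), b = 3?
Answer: -680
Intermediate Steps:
A(O) = sqrt(6 + O)
(((0 + 2)**2 + (b + 3)*5)*A(-2))*(-10) = (((0 + 2)**2 + (3 + 3)*5)*sqrt(6 - 2))*(-10) = ((2**2 + 6*5)*sqrt(4))*(-10) = ((4 + 30)*2)*(-10) = (34*2)*(-10) = 68*(-10) = -680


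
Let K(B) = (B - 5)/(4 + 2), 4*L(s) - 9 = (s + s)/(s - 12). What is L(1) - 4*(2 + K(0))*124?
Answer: -76093/132 ≈ -576.46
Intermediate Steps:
L(s) = 9/4 + s/(2*(-12 + s)) (L(s) = 9/4 + ((s + s)/(s - 12))/4 = 9/4 + ((2*s)/(-12 + s))/4 = 9/4 + (2*s/(-12 + s))/4 = 9/4 + s/(2*(-12 + s)))
K(B) = -⅚ + B/6 (K(B) = (-5 + B)/6 = (-5 + B)*(⅙) = -⅚ + B/6)
L(1) - 4*(2 + K(0))*124 = (-108 + 11*1)/(4*(-12 + 1)) - 4*(2 + (-⅚ + (⅙)*0))*124 = (¼)*(-108 + 11)/(-11) - 4*(2 + (-⅚ + 0))*124 = (¼)*(-1/11)*(-97) - 4*(2 - ⅚)*124 = 97/44 - 4*7/6*124 = 97/44 - 14/3*124 = 97/44 - 1736/3 = -76093/132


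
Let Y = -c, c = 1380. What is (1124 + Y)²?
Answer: 65536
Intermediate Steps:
Y = -1380 (Y = -1*1380 = -1380)
(1124 + Y)² = (1124 - 1380)² = (-256)² = 65536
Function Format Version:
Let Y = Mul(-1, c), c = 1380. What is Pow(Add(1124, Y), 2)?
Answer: 65536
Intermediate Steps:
Y = -1380 (Y = Mul(-1, 1380) = -1380)
Pow(Add(1124, Y), 2) = Pow(Add(1124, -1380), 2) = Pow(-256, 2) = 65536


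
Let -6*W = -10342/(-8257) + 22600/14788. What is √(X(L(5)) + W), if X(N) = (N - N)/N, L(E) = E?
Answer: 14*I*√19831024969689/91578387 ≈ 0.68078*I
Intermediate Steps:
X(N) = 0 (X(N) = 0/N = 0)
W = -42443212/91578387 (W = -(-10342/(-8257) + 22600/14788)/6 = -(-10342*(-1/8257) + 22600*(1/14788))/6 = -(10342/8257 + 5650/3697)/6 = -⅙*84886424/30526129 = -42443212/91578387 ≈ -0.46346)
√(X(L(5)) + W) = √(0 - 42443212/91578387) = √(-42443212/91578387) = 14*I*√19831024969689/91578387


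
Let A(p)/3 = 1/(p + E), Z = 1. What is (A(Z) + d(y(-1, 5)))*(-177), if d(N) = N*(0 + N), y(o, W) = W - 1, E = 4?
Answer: -14691/5 ≈ -2938.2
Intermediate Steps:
y(o, W) = -1 + W
d(N) = N**2 (d(N) = N*N = N**2)
A(p) = 3/(4 + p) (A(p) = 3/(p + 4) = 3/(4 + p))
(A(Z) + d(y(-1, 5)))*(-177) = (3/(4 + 1) + (-1 + 5)**2)*(-177) = (3/5 + 4**2)*(-177) = (3*(1/5) + 16)*(-177) = (3/5 + 16)*(-177) = (83/5)*(-177) = -14691/5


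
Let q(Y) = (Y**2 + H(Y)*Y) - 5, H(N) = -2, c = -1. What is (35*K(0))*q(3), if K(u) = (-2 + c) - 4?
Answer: 490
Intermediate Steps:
q(Y) = -5 + Y**2 - 2*Y (q(Y) = (Y**2 - 2*Y) - 5 = -5 + Y**2 - 2*Y)
K(u) = -7 (K(u) = (-2 - 1) - 4 = -3 - 4 = -7)
(35*K(0))*q(3) = (35*(-7))*(-5 + 3**2 - 2*3) = -245*(-5 + 9 - 6) = -245*(-2) = 490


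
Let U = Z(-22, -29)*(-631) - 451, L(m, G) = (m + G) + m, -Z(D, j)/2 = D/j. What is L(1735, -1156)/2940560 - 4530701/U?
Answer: -86822721767/9703848 ≈ -8947.3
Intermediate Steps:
Z(D, j) = -2*D/j
L(m, G) = G + 2*m (L(m, G) = (G + m) + m = G + 2*m)
U = 14685/29 (U = -2*(-22)/(-29)*(-631) - 451 = -2*(-22)*(-1/29)*(-631) - 451 = -44/29*(-631) - 451 = 27764/29 - 451 = 14685/29 ≈ 506.38)
L(1735, -1156)/2940560 - 4530701/U = (-1156 + 2*1735)/2940560 - 4530701/14685/29 = (-1156 + 3470)*(1/2940560) - 4530701*29/14685 = 2314*(1/2940560) - 131390329/14685 = 13/16520 - 131390329/14685 = -86822721767/9703848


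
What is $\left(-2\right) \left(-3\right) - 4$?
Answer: $2$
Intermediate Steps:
$\left(-2\right) \left(-3\right) - 4 = 6 - 4 = 2$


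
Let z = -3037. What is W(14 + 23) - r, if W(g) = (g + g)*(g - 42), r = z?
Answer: 2667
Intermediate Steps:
r = -3037
W(g) = 2*g*(-42 + g) (W(g) = (2*g)*(-42 + g) = 2*g*(-42 + g))
W(14 + 23) - r = 2*(14 + 23)*(-42 + (14 + 23)) - 1*(-3037) = 2*37*(-42 + 37) + 3037 = 2*37*(-5) + 3037 = -370 + 3037 = 2667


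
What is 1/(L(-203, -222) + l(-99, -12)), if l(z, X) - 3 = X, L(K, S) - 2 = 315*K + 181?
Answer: -1/63771 ≈ -1.5681e-5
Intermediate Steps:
L(K, S) = 183 + 315*K (L(K, S) = 2 + (315*K + 181) = 2 + (181 + 315*K) = 183 + 315*K)
l(z, X) = 3 + X
1/(L(-203, -222) + l(-99, -12)) = 1/((183 + 315*(-203)) + (3 - 12)) = 1/((183 - 63945) - 9) = 1/(-63762 - 9) = 1/(-63771) = -1/63771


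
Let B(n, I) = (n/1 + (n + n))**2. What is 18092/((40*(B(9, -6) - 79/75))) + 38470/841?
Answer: 4257673885/91830472 ≈ 46.365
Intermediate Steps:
B(n, I) = 9*n**2 (B(n, I) = (n*1 + 2*n)**2 = (n + 2*n)**2 = (3*n)**2 = 9*n**2)
18092/((40*(B(9, -6) - 79/75))) + 38470/841 = 18092/((40*(9*9**2 - 79/75))) + 38470/841 = 18092/((40*(9*81 - 79*1/75))) + 38470*(1/841) = 18092/((40*(729 - 79/75))) + 38470/841 = 18092/((40*(54596/75))) + 38470/841 = 18092/(436768/15) + 38470/841 = 18092*(15/436768) + 38470/841 = 67845/109192 + 38470/841 = 4257673885/91830472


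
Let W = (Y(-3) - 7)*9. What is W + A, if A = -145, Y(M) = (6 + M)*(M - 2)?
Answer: -343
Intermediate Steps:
Y(M) = (-2 + M)*(6 + M) (Y(M) = (6 + M)*(-2 + M) = (-2 + M)*(6 + M))
W = -198 (W = ((-12 + (-3)² + 4*(-3)) - 7)*9 = ((-12 + 9 - 12) - 7)*9 = (-15 - 7)*9 = -22*9 = -198)
W + A = -198 - 145 = -343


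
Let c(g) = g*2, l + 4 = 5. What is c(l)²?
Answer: 4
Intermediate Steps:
l = 1 (l = -4 + 5 = 1)
c(g) = 2*g
c(l)² = (2*1)² = 2² = 4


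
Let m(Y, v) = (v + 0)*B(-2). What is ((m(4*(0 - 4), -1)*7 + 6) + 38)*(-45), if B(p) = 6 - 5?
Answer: -1665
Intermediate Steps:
B(p) = 1
m(Y, v) = v (m(Y, v) = (v + 0)*1 = v*1 = v)
((m(4*(0 - 4), -1)*7 + 6) + 38)*(-45) = ((-1*7 + 6) + 38)*(-45) = ((-7 + 6) + 38)*(-45) = (-1 + 38)*(-45) = 37*(-45) = -1665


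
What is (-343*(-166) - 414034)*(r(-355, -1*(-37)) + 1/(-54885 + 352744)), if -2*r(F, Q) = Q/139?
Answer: 1967689126740/41402401 ≈ 47526.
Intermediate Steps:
r(F, Q) = -Q/278 (r(F, Q) = -Q/(2*139) = -Q/278)
(-343*(-166) - 414034)*(r(-355, -1*(-37)) + 1/(-54885 + 352744)) = (-343*(-166) - 414034)*(-(-1)*(-37)/278 + 1/(-54885 + 352744)) = (56938 - 414034)*(-1/278*37 + 1/297859) = -357096*(-37/278 + 1/297859) = -357096*(-11020505/82804802) = 1967689126740/41402401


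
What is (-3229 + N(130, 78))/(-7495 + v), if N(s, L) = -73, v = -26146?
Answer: 3302/33641 ≈ 0.098154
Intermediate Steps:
(-3229 + N(130, 78))/(-7495 + v) = (-3229 - 73)/(-7495 - 26146) = -3302/(-33641) = -3302*(-1/33641) = 3302/33641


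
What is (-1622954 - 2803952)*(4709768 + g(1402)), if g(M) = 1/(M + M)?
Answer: -29231279707580269/1402 ≈ -2.0850e+13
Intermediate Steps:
g(M) = 1/(2*M)
(-1622954 - 2803952)*(4709768 + g(1402)) = (-1622954 - 2803952)*(4709768 + (½)/1402) = -4426906*(4709768 + (½)*(1/1402)) = -4426906*(4709768 + 1/2804) = -4426906*13206189473/2804 = -29231279707580269/1402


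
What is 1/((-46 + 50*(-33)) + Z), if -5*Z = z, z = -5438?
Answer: -5/3042 ≈ -0.0016437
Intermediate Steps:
Z = 5438/5 (Z = -1/5*(-5438) = 5438/5 ≈ 1087.6)
1/((-46 + 50*(-33)) + Z) = 1/((-46 + 50*(-33)) + 5438/5) = 1/((-46 - 1650) + 5438/5) = 1/(-1696 + 5438/5) = 1/(-3042/5) = -5/3042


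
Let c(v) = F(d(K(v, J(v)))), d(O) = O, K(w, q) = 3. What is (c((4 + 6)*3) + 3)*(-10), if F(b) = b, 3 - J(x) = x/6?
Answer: -60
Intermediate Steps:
J(x) = 3 - x/6
c(v) = 3
(c((4 + 6)*3) + 3)*(-10) = (3 + 3)*(-10) = 6*(-10) = -60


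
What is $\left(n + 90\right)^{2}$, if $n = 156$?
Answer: $60516$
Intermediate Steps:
$\left(n + 90\right)^{2} = \left(156 + 90\right)^{2} = 246^{2} = 60516$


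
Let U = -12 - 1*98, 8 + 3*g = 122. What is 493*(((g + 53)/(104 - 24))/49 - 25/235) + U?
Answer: -3974377/26320 ≈ -151.00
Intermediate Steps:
g = 38 (g = -8/3 + (⅓)*122 = -8/3 + 122/3 = 38)
U = -110 (U = -12 - 98 = -110)
493*(((g + 53)/(104 - 24))/49 - 25/235) + U = 493*(((38 + 53)/(104 - 24))/49 - 25/235) - 110 = 493*((91/80)*(1/49) - 25*1/235) - 110 = 493*((91*(1/80))*(1/49) - 5/47) - 110 = 493*((91/80)*(1/49) - 5/47) - 110 = 493*(13/560 - 5/47) - 110 = 493*(-2189/26320) - 110 = -1079177/26320 - 110 = -3974377/26320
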